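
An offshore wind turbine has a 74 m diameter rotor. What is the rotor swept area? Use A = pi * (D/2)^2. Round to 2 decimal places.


Compute the rotor radius:
  r = D / 2 = 74 / 2 = 37.0 m
Calculate swept area:
  A = pi * r^2 = pi * 37.0^2
  A = 4300.84 m^2

4300.84


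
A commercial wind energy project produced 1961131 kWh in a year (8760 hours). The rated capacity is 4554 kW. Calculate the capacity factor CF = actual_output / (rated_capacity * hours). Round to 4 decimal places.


Capacity factor = actual output / maximum possible output
Maximum possible = rated * hours = 4554 * 8760 = 39893040 kWh
CF = 1961131 / 39893040
CF = 0.0492

0.0492


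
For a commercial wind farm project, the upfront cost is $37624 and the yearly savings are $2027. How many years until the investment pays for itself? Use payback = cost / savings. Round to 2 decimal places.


Simple payback period = initial cost / annual savings
Payback = 37624 / 2027
Payback = 18.56 years

18.56


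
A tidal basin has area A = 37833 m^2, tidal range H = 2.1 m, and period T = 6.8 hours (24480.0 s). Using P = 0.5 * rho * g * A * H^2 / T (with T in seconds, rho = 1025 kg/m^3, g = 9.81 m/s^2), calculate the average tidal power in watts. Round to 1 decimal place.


Convert period to seconds: T = 6.8 * 3600 = 24480.0 s
H^2 = 2.1^2 = 4.41
P = 0.5 * rho * g * A * H^2 / T
P = 0.5 * 1025 * 9.81 * 37833 * 4.41 / 24480.0
P = 34265.8 W

34265.8


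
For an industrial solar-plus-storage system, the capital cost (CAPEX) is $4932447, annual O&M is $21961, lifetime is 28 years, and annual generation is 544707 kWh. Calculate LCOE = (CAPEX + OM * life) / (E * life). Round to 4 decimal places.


Total cost = CAPEX + OM * lifetime = 4932447 + 21961 * 28 = 4932447 + 614908 = 5547355
Total generation = annual * lifetime = 544707 * 28 = 15251796 kWh
LCOE = 5547355 / 15251796
LCOE = 0.3637 $/kWh

0.3637


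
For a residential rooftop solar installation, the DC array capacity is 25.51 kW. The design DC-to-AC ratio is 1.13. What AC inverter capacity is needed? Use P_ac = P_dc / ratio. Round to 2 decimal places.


The inverter AC capacity is determined by the DC/AC ratio.
Given: P_dc = 25.51 kW, DC/AC ratio = 1.13
P_ac = P_dc / ratio = 25.51 / 1.13
P_ac = 22.58 kW

22.58


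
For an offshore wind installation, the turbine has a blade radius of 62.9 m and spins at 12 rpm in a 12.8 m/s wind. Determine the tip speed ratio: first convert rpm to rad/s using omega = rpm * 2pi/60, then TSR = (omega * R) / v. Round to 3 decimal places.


Convert rotational speed to rad/s:
  omega = 12 * 2 * pi / 60 = 1.2566 rad/s
Compute tip speed:
  v_tip = omega * R = 1.2566 * 62.9 = 79.042 m/s
Tip speed ratio:
  TSR = v_tip / v_wind = 79.042 / 12.8 = 6.175

6.175


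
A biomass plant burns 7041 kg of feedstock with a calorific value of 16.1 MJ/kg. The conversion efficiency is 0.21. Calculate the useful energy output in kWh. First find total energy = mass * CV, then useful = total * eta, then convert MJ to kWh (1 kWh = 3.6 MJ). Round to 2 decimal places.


Total energy = mass * CV = 7041 * 16.1 = 113360.1 MJ
Useful energy = total * eta = 113360.1 * 0.21 = 23805.62 MJ
Convert to kWh: 23805.62 / 3.6
Useful energy = 6612.67 kWh

6612.67


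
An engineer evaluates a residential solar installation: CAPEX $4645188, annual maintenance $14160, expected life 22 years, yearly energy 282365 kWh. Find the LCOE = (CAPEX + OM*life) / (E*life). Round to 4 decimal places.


Total cost = CAPEX + OM * lifetime = 4645188 + 14160 * 22 = 4645188 + 311520 = 4956708
Total generation = annual * lifetime = 282365 * 22 = 6212030 kWh
LCOE = 4956708 / 6212030
LCOE = 0.7979 $/kWh

0.7979


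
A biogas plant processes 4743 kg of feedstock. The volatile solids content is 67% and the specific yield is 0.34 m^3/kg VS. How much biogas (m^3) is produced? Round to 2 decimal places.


Compute volatile solids:
  VS = mass * VS_fraction = 4743 * 0.67 = 3177.81 kg
Calculate biogas volume:
  Biogas = VS * specific_yield = 3177.81 * 0.34
  Biogas = 1080.46 m^3

1080.46


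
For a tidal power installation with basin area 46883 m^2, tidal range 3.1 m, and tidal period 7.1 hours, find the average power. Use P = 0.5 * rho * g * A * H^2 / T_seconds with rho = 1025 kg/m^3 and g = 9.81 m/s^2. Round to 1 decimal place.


Convert period to seconds: T = 7.1 * 3600 = 25560.0 s
H^2 = 3.1^2 = 9.61
P = 0.5 * rho * g * A * H^2 / T
P = 0.5 * 1025 * 9.81 * 46883 * 9.61 / 25560.0
P = 88621.8 W

88621.8


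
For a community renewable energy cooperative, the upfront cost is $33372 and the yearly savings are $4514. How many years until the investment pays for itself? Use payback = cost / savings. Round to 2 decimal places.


Simple payback period = initial cost / annual savings
Payback = 33372 / 4514
Payback = 7.39 years

7.39


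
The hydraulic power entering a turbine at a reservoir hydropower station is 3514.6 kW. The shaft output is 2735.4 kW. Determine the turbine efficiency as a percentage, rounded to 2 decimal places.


Turbine efficiency = (output power / input power) * 100
eta = (2735.4 / 3514.6) * 100
eta = 77.83%

77.83


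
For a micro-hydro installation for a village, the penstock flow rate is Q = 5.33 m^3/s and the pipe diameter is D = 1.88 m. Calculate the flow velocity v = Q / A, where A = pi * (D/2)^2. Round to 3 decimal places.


Compute pipe cross-sectional area:
  A = pi * (D/2)^2 = pi * (1.88/2)^2 = 2.7759 m^2
Calculate velocity:
  v = Q / A = 5.33 / 2.7759
  v = 1.920 m/s

1.920


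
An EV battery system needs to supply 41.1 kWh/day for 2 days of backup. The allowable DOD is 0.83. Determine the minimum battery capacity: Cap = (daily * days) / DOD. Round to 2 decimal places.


Total energy needed = daily * days = 41.1 * 2 = 82.2 kWh
Account for depth of discharge:
  Cap = total_energy / DOD = 82.2 / 0.83
  Cap = 99.04 kWh

99.04


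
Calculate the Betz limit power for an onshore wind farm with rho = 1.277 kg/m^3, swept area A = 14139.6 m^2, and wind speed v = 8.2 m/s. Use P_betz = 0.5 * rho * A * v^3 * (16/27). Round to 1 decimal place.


The Betz coefficient Cp_max = 16/27 = 0.5926
v^3 = 8.2^3 = 551.368
P_betz = 0.5 * rho * A * v^3 * Cp_max
P_betz = 0.5 * 1.277 * 14139.6 * 551.368 * 0.5926
P_betz = 2949821.9 W

2949821.9


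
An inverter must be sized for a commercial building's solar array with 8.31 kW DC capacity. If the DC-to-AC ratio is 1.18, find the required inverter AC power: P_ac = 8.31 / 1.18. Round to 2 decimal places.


The inverter AC capacity is determined by the DC/AC ratio.
Given: P_dc = 8.31 kW, DC/AC ratio = 1.18
P_ac = P_dc / ratio = 8.31 / 1.18
P_ac = 7.04 kW

7.04


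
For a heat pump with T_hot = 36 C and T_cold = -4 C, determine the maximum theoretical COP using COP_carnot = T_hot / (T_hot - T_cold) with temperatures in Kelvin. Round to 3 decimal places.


Convert to Kelvin:
  T_hot = 36 + 273.15 = 309.15 K
  T_cold = -4 + 273.15 = 269.15 K
Apply Carnot COP formula:
  COP = T_hot_K / (T_hot_K - T_cold_K) = 309.15 / 40.0
  COP = 7.729

7.729


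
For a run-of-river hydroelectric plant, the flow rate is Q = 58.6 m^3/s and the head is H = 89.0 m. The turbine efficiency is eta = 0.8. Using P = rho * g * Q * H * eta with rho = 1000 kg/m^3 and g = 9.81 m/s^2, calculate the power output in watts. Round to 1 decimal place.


Apply the hydropower formula P = rho * g * Q * H * eta
rho * g = 1000 * 9.81 = 9810.0
P = 9810.0 * 58.6 * 89.0 * 0.8
P = 40930459.2 W

40930459.2


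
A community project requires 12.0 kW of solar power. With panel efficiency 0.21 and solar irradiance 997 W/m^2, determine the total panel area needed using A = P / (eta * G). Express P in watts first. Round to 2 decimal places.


Convert target power to watts: P = 12.0 * 1000 = 12000.0 W
Compute denominator: eta * G = 0.21 * 997 = 209.37
Required area A = P / (eta * G) = 12000.0 / 209.37
A = 57.31 m^2

57.31


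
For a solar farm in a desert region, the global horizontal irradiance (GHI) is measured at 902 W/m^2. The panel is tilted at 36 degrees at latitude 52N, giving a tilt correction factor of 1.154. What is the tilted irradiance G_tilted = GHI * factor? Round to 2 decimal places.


Identify the given values:
  GHI = 902 W/m^2, tilt correction factor = 1.154
Apply the formula G_tilted = GHI * factor:
  G_tilted = 902 * 1.154
  G_tilted = 1040.91 W/m^2

1040.91


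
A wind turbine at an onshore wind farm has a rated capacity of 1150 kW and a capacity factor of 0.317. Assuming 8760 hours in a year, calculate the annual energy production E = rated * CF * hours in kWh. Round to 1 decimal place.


Annual energy = rated_kW * capacity_factor * hours_per_year
Given: P_rated = 1150 kW, CF = 0.317, hours = 8760
E = 1150 * 0.317 * 8760
E = 3193458.0 kWh

3193458.0


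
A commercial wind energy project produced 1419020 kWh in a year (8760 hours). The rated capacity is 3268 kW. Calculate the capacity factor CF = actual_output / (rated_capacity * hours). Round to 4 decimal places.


Capacity factor = actual output / maximum possible output
Maximum possible = rated * hours = 3268 * 8760 = 28627680 kWh
CF = 1419020 / 28627680
CF = 0.0496

0.0496


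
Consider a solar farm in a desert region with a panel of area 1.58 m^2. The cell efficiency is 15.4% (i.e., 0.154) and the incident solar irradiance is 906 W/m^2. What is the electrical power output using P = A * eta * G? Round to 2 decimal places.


Use the solar power formula P = A * eta * G.
Given: A = 1.58 m^2, eta = 0.154, G = 906 W/m^2
P = 1.58 * 0.154 * 906
P = 220.45 W

220.45


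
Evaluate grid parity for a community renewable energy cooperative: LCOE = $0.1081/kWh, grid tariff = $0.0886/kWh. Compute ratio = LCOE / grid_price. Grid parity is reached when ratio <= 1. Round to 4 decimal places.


Compare LCOE to grid price:
  LCOE = $0.1081/kWh, Grid price = $0.0886/kWh
  Ratio = LCOE / grid_price = 0.1081 / 0.0886 = 1.2201
  Grid parity achieved (ratio <= 1)? no

1.2201


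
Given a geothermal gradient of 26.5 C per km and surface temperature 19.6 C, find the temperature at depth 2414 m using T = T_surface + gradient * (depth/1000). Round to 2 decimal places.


Convert depth to km: 2414 / 1000 = 2.414 km
Temperature increase = gradient * depth_km = 26.5 * 2.414 = 63.97 C
Temperature at depth = T_surface + delta_T = 19.6 + 63.97
T = 83.57 C

83.57


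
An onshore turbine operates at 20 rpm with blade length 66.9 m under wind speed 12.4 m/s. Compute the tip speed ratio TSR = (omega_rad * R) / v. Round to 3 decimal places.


Convert rotational speed to rad/s:
  omega = 20 * 2 * pi / 60 = 2.0944 rad/s
Compute tip speed:
  v_tip = omega * R = 2.0944 * 66.9 = 140.115 m/s
Tip speed ratio:
  TSR = v_tip / v_wind = 140.115 / 12.4 = 11.300

11.300


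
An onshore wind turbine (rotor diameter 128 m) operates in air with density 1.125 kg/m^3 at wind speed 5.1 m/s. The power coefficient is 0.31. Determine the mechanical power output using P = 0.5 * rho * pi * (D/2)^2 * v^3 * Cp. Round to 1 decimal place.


Step 1 -- Compute swept area:
  A = pi * (D/2)^2 = pi * (128/2)^2 = 12867.96 m^2
Step 2 -- Apply wind power equation:
  P = 0.5 * rho * A * v^3 * Cp
  v^3 = 5.1^3 = 132.651
  P = 0.5 * 1.125 * 12867.96 * 132.651 * 0.31
  P = 297649.1 W

297649.1


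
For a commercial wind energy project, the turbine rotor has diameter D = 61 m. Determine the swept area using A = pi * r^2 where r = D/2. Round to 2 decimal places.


Compute the rotor radius:
  r = D / 2 = 61 / 2 = 30.5 m
Calculate swept area:
  A = pi * r^2 = pi * 30.5^2
  A = 2922.47 m^2

2922.47


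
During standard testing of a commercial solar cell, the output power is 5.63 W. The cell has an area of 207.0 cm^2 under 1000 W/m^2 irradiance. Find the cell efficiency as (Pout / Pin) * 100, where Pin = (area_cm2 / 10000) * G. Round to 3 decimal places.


First compute the input power:
  Pin = area_cm2 / 10000 * G = 207.0 / 10000 * 1000 = 20.7 W
Then compute efficiency:
  Efficiency = (Pout / Pin) * 100 = (5.63 / 20.7) * 100
  Efficiency = 27.198%

27.198


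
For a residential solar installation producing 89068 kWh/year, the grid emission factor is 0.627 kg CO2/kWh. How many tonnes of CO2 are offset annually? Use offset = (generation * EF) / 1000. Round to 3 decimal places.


CO2 offset in kg = generation * emission_factor
CO2 offset = 89068 * 0.627 = 55845.64 kg
Convert to tonnes:
  CO2 offset = 55845.64 / 1000 = 55.846 tonnes

55.846


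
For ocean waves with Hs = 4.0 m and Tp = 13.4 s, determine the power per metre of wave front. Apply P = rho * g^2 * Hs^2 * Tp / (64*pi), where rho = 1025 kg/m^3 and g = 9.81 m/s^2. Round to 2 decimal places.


Apply wave power formula:
  g^2 = 9.81^2 = 96.2361
  Hs^2 = 4.0^2 = 16.0
  Numerator = rho * g^2 * Hs^2 * Tp = 1025 * 96.2361 * 16.0 * 13.4 = 21148845.34
  Denominator = 64 * pi = 201.0619
  P = 21148845.34 / 201.0619 = 105185.73 W/m

105185.73


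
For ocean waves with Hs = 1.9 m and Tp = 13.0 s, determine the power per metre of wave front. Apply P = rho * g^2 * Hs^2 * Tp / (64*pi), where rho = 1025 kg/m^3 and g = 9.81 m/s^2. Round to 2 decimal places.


Apply wave power formula:
  g^2 = 9.81^2 = 96.2361
  Hs^2 = 1.9^2 = 3.61
  Numerator = rho * g^2 * Hs^2 * Tp = 1025 * 96.2361 * 3.61 * 13.0 = 4629269.18
  Denominator = 64 * pi = 201.0619
  P = 4629269.18 / 201.0619 = 23024.10 W/m

23024.10


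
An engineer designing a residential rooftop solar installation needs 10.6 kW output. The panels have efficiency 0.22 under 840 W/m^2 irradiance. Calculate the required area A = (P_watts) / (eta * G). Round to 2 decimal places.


Convert target power to watts: P = 10.6 * 1000 = 10600.0 W
Compute denominator: eta * G = 0.22 * 840 = 184.8
Required area A = P / (eta * G) = 10600.0 / 184.8
A = 57.36 m^2

57.36


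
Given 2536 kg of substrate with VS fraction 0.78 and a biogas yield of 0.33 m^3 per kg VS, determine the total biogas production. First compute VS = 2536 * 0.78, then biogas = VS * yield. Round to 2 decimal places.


Compute volatile solids:
  VS = mass * VS_fraction = 2536 * 0.78 = 1978.08 kg
Calculate biogas volume:
  Biogas = VS * specific_yield = 1978.08 * 0.33
  Biogas = 652.77 m^3

652.77


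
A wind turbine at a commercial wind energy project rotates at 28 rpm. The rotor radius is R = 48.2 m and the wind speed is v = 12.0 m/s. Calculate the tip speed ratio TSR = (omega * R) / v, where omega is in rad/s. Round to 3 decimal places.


Convert rotational speed to rad/s:
  omega = 28 * 2 * pi / 60 = 2.9322 rad/s
Compute tip speed:
  v_tip = omega * R = 2.9322 * 48.2 = 141.33 m/s
Tip speed ratio:
  TSR = v_tip / v_wind = 141.33 / 12.0 = 11.777

11.777


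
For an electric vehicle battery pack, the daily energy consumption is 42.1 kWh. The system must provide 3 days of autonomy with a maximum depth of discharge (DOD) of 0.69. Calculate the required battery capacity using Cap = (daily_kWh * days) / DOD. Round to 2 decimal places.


Total energy needed = daily * days = 42.1 * 3 = 126.3 kWh
Account for depth of discharge:
  Cap = total_energy / DOD = 126.3 / 0.69
  Cap = 183.04 kWh

183.04


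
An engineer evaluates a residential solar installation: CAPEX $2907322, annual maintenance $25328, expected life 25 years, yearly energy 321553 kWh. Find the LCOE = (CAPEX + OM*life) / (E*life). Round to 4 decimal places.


Total cost = CAPEX + OM * lifetime = 2907322 + 25328 * 25 = 2907322 + 633200 = 3540522
Total generation = annual * lifetime = 321553 * 25 = 8038825 kWh
LCOE = 3540522 / 8038825
LCOE = 0.4404 $/kWh

0.4404


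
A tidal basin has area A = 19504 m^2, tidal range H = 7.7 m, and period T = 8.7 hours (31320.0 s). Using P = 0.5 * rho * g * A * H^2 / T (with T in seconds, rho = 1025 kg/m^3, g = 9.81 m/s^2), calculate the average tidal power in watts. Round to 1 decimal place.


Convert period to seconds: T = 8.7 * 3600 = 31320.0 s
H^2 = 7.7^2 = 59.29
P = 0.5 * rho * g * A * H^2 / T
P = 0.5 * 1025 * 9.81 * 19504 * 59.29 / 31320.0
P = 185629.2 W

185629.2


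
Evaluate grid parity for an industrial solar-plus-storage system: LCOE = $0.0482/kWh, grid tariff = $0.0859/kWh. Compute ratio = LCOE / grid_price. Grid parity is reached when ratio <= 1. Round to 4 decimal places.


Compare LCOE to grid price:
  LCOE = $0.0482/kWh, Grid price = $0.0859/kWh
  Ratio = LCOE / grid_price = 0.0482 / 0.0859 = 0.5611
  Grid parity achieved (ratio <= 1)? yes

0.5611


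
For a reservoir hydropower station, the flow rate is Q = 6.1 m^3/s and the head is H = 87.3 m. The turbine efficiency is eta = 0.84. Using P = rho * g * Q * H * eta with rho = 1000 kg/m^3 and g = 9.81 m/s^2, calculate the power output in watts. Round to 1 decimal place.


Apply the hydropower formula P = rho * g * Q * H * eta
rho * g = 1000 * 9.81 = 9810.0
P = 9810.0 * 6.1 * 87.3 * 0.84
P = 4388260.2 W

4388260.2


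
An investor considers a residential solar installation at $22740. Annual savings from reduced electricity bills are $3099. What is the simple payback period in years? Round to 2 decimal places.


Simple payback period = initial cost / annual savings
Payback = 22740 / 3099
Payback = 7.34 years

7.34


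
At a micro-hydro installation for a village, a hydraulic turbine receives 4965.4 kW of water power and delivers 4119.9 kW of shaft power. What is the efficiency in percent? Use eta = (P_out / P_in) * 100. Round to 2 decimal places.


Turbine efficiency = (output power / input power) * 100
eta = (4119.9 / 4965.4) * 100
eta = 82.97%

82.97


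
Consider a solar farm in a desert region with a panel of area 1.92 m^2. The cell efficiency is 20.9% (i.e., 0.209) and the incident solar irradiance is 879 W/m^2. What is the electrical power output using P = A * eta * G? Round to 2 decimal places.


Use the solar power formula P = A * eta * G.
Given: A = 1.92 m^2, eta = 0.209, G = 879 W/m^2
P = 1.92 * 0.209 * 879
P = 352.73 W

352.73


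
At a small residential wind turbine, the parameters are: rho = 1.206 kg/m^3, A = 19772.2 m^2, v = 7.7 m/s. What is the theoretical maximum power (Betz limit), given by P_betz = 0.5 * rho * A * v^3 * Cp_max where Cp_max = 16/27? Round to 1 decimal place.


The Betz coefficient Cp_max = 16/27 = 0.5926
v^3 = 7.7^3 = 456.533
P_betz = 0.5 * rho * A * v^3 * Cp_max
P_betz = 0.5 * 1.206 * 19772.2 * 456.533 * 0.5926
P_betz = 3225527.1 W

3225527.1


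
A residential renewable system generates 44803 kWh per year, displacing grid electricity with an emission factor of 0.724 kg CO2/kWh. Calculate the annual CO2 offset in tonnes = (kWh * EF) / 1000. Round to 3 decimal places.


CO2 offset in kg = generation * emission_factor
CO2 offset = 44803 * 0.724 = 32437.37 kg
Convert to tonnes:
  CO2 offset = 32437.37 / 1000 = 32.437 tonnes

32.437


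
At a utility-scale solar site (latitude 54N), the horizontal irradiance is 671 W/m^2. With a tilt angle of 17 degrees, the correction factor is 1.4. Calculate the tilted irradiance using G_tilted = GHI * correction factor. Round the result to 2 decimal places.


Identify the given values:
  GHI = 671 W/m^2, tilt correction factor = 1.4
Apply the formula G_tilted = GHI * factor:
  G_tilted = 671 * 1.4
  G_tilted = 939.40 W/m^2

939.40


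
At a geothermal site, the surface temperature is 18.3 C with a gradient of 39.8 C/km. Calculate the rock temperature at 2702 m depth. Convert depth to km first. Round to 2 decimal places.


Convert depth to km: 2702 / 1000 = 2.702 km
Temperature increase = gradient * depth_km = 39.8 * 2.702 = 107.54 C
Temperature at depth = T_surface + delta_T = 18.3 + 107.54
T = 125.84 C

125.84


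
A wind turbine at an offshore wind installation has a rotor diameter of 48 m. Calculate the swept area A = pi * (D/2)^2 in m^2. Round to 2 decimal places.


Compute the rotor radius:
  r = D / 2 = 48 / 2 = 24.0 m
Calculate swept area:
  A = pi * r^2 = pi * 24.0^2
  A = 1809.56 m^2

1809.56


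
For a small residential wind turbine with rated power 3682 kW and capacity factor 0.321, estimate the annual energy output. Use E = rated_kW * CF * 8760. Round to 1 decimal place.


Annual energy = rated_kW * capacity_factor * hours_per_year
Given: P_rated = 3682 kW, CF = 0.321, hours = 8760
E = 3682 * 0.321 * 8760
E = 10353636.7 kWh

10353636.7


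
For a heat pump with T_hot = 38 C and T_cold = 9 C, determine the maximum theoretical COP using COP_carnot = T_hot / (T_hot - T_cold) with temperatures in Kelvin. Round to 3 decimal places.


Convert to Kelvin:
  T_hot = 38 + 273.15 = 311.15 K
  T_cold = 9 + 273.15 = 282.15 K
Apply Carnot COP formula:
  COP = T_hot_K / (T_hot_K - T_cold_K) = 311.15 / 29.0
  COP = 10.729

10.729


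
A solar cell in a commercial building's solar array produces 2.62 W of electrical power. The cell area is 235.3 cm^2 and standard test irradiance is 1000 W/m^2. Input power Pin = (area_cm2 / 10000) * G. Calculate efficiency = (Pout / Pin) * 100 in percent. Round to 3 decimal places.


First compute the input power:
  Pin = area_cm2 / 10000 * G = 235.3 / 10000 * 1000 = 23.53 W
Then compute efficiency:
  Efficiency = (Pout / Pin) * 100 = (2.62 / 23.53) * 100
  Efficiency = 11.135%

11.135


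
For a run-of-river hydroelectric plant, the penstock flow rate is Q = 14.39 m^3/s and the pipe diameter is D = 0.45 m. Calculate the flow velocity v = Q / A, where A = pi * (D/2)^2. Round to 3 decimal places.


Compute pipe cross-sectional area:
  A = pi * (D/2)^2 = pi * (0.45/2)^2 = 0.159 m^2
Calculate velocity:
  v = Q / A = 14.39 / 0.159
  v = 90.479 m/s

90.479


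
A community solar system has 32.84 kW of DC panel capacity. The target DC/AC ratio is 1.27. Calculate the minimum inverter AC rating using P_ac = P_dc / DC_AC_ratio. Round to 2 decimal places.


The inverter AC capacity is determined by the DC/AC ratio.
Given: P_dc = 32.84 kW, DC/AC ratio = 1.27
P_ac = P_dc / ratio = 32.84 / 1.27
P_ac = 25.86 kW

25.86


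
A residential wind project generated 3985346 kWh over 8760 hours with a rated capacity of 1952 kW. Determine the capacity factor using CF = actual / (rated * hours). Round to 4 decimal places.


Capacity factor = actual output / maximum possible output
Maximum possible = rated * hours = 1952 * 8760 = 17099520 kWh
CF = 3985346 / 17099520
CF = 0.2331

0.2331


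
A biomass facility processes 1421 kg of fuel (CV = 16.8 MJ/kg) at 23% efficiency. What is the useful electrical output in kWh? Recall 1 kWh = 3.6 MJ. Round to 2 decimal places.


Total energy = mass * CV = 1421 * 16.8 = 23872.8 MJ
Useful energy = total * eta = 23872.8 * 0.23 = 5490.74 MJ
Convert to kWh: 5490.74 / 3.6
Useful energy = 1525.21 kWh

1525.21


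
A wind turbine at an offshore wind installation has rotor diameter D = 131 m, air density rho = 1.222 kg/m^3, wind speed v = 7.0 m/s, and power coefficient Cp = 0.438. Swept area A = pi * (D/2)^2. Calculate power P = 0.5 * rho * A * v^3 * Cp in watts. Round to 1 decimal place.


Step 1 -- Compute swept area:
  A = pi * (D/2)^2 = pi * (131/2)^2 = 13478.22 m^2
Step 2 -- Apply wind power equation:
  P = 0.5 * rho * A * v^3 * Cp
  v^3 = 7.0^3 = 343.0
  P = 0.5 * 1.222 * 13478.22 * 343.0 * 0.438
  P = 1237205.7 W

1237205.7


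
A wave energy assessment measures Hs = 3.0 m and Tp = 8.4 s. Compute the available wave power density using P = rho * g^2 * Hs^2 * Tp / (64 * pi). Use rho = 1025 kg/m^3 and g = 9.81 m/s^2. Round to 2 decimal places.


Apply wave power formula:
  g^2 = 9.81^2 = 96.2361
  Hs^2 = 3.0^2 = 9.0
  Numerator = rho * g^2 * Hs^2 * Tp = 1025 * 96.2361 * 9.0 * 8.4 = 7457335.39
  Denominator = 64 * pi = 201.0619
  P = 7457335.39 / 201.0619 = 37089.74 W/m

37089.74


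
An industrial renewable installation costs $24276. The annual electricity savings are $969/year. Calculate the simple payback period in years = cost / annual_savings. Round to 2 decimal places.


Simple payback period = initial cost / annual savings
Payback = 24276 / 969
Payback = 25.05 years

25.05


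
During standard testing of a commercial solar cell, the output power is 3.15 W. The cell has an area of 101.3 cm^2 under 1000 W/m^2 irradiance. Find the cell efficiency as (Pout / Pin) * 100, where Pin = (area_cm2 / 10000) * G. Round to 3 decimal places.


First compute the input power:
  Pin = area_cm2 / 10000 * G = 101.3 / 10000 * 1000 = 10.13 W
Then compute efficiency:
  Efficiency = (Pout / Pin) * 100 = (3.15 / 10.13) * 100
  Efficiency = 31.096%

31.096


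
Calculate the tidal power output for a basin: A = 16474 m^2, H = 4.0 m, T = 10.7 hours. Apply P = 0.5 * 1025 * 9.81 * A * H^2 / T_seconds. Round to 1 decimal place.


Convert period to seconds: T = 10.7 * 3600 = 38520.0 s
H^2 = 4.0^2 = 16.0
P = 0.5 * rho * g * A * H^2 / T
P = 0.5 * 1025 * 9.81 * 16474 * 16.0 / 38520.0
P = 34402.9 W

34402.9


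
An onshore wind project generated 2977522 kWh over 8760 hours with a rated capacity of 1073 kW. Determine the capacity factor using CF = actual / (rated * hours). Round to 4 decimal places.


Capacity factor = actual output / maximum possible output
Maximum possible = rated * hours = 1073 * 8760 = 9399480 kWh
CF = 2977522 / 9399480
CF = 0.3168

0.3168


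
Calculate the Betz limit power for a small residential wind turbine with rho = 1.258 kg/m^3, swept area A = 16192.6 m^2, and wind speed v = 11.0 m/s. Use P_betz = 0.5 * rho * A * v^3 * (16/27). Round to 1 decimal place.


The Betz coefficient Cp_max = 16/27 = 0.5926
v^3 = 11.0^3 = 1331.0
P_betz = 0.5 * rho * A * v^3 * Cp_max
P_betz = 0.5 * 1.258 * 16192.6 * 1331.0 * 0.5926
P_betz = 8033439.1 W

8033439.1


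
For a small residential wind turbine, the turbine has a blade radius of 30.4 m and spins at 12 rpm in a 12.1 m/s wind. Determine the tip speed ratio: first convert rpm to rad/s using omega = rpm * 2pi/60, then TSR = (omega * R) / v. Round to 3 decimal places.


Convert rotational speed to rad/s:
  omega = 12 * 2 * pi / 60 = 1.2566 rad/s
Compute tip speed:
  v_tip = omega * R = 1.2566 * 30.4 = 38.202 m/s
Tip speed ratio:
  TSR = v_tip / v_wind = 38.202 / 12.1 = 3.157

3.157


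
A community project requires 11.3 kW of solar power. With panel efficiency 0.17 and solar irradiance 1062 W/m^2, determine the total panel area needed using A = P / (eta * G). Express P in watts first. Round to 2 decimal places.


Convert target power to watts: P = 11.3 * 1000 = 11300.0 W
Compute denominator: eta * G = 0.17 * 1062 = 180.54
Required area A = P / (eta * G) = 11300.0 / 180.54
A = 62.59 m^2

62.59


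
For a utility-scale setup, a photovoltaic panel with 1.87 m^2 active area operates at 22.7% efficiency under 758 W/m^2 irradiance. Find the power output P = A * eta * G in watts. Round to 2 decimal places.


Use the solar power formula P = A * eta * G.
Given: A = 1.87 m^2, eta = 0.227, G = 758 W/m^2
P = 1.87 * 0.227 * 758
P = 321.76 W

321.76


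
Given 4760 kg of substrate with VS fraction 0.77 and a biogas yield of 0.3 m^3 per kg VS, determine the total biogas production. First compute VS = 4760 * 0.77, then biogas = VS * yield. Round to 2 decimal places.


Compute volatile solids:
  VS = mass * VS_fraction = 4760 * 0.77 = 3665.2 kg
Calculate biogas volume:
  Biogas = VS * specific_yield = 3665.2 * 0.3
  Biogas = 1099.56 m^3

1099.56


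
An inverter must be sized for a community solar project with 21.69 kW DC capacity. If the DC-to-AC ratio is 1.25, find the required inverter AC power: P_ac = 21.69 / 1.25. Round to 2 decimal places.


The inverter AC capacity is determined by the DC/AC ratio.
Given: P_dc = 21.69 kW, DC/AC ratio = 1.25
P_ac = P_dc / ratio = 21.69 / 1.25
P_ac = 17.35 kW

17.35


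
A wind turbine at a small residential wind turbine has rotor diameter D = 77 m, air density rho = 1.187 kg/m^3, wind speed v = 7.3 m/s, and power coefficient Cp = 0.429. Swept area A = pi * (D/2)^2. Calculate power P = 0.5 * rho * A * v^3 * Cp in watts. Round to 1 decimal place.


Step 1 -- Compute swept area:
  A = pi * (D/2)^2 = pi * (77/2)^2 = 4656.63 m^2
Step 2 -- Apply wind power equation:
  P = 0.5 * rho * A * v^3 * Cp
  v^3 = 7.3^3 = 389.017
  P = 0.5 * 1.187 * 4656.63 * 389.017 * 0.429
  P = 461230.4 W

461230.4


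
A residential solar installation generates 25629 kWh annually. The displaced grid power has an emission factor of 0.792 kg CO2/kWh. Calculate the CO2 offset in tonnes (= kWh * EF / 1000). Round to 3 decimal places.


CO2 offset in kg = generation * emission_factor
CO2 offset = 25629 * 0.792 = 20298.17 kg
Convert to tonnes:
  CO2 offset = 20298.17 / 1000 = 20.298 tonnes

20.298


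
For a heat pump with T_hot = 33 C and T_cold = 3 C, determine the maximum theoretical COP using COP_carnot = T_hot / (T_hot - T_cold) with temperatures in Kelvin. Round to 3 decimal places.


Convert to Kelvin:
  T_hot = 33 + 273.15 = 306.15 K
  T_cold = 3 + 273.15 = 276.15 K
Apply Carnot COP formula:
  COP = T_hot_K / (T_hot_K - T_cold_K) = 306.15 / 30.0
  COP = 10.205

10.205


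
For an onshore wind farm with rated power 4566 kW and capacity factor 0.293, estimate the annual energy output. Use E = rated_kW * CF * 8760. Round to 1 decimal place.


Annual energy = rated_kW * capacity_factor * hours_per_year
Given: P_rated = 4566 kW, CF = 0.293, hours = 8760
E = 4566 * 0.293 * 8760
E = 11719460.9 kWh

11719460.9


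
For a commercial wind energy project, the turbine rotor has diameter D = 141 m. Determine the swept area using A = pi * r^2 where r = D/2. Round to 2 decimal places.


Compute the rotor radius:
  r = D / 2 = 141 / 2 = 70.5 m
Calculate swept area:
  A = pi * r^2 = pi * 70.5^2
  A = 15614.50 m^2

15614.50


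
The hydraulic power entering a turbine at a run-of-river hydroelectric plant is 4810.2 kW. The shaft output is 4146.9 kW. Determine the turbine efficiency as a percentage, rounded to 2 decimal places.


Turbine efficiency = (output power / input power) * 100
eta = (4146.9 / 4810.2) * 100
eta = 86.21%

86.21


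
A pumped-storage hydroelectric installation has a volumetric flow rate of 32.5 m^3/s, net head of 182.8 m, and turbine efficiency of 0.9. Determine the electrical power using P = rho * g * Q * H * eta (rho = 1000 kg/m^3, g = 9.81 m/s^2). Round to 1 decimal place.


Apply the hydropower formula P = rho * g * Q * H * eta
rho * g = 1000 * 9.81 = 9810.0
P = 9810.0 * 32.5 * 182.8 * 0.9
P = 52453089.0 W

52453089.0


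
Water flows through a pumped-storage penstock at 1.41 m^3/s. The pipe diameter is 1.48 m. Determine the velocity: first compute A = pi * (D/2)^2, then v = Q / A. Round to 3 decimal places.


Compute pipe cross-sectional area:
  A = pi * (D/2)^2 = pi * (1.48/2)^2 = 1.7203 m^2
Calculate velocity:
  v = Q / A = 1.41 / 1.7203
  v = 0.820 m/s

0.820


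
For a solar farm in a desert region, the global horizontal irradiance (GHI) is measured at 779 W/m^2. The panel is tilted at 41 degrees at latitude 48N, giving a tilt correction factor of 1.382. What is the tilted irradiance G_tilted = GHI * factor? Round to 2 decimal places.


Identify the given values:
  GHI = 779 W/m^2, tilt correction factor = 1.382
Apply the formula G_tilted = GHI * factor:
  G_tilted = 779 * 1.382
  G_tilted = 1076.58 W/m^2

1076.58


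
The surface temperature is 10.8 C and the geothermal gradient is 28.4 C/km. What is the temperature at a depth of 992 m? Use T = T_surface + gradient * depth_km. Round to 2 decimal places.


Convert depth to km: 992 / 1000 = 0.992 km
Temperature increase = gradient * depth_km = 28.4 * 0.992 = 28.17 C
Temperature at depth = T_surface + delta_T = 10.8 + 28.17
T = 38.97 C

38.97


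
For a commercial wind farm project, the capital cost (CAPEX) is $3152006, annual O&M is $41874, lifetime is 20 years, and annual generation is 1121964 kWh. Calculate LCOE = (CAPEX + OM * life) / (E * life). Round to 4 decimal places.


Total cost = CAPEX + OM * lifetime = 3152006 + 41874 * 20 = 3152006 + 837480 = 3989486
Total generation = annual * lifetime = 1121964 * 20 = 22439280 kWh
LCOE = 3989486 / 22439280
LCOE = 0.1778 $/kWh

0.1778


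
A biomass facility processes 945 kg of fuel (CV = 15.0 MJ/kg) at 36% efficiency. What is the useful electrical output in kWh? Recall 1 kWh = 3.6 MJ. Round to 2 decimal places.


Total energy = mass * CV = 945 * 15.0 = 14175.0 MJ
Useful energy = total * eta = 14175.0 * 0.36 = 5103.0 MJ
Convert to kWh: 5103.0 / 3.6
Useful energy = 1417.50 kWh

1417.50


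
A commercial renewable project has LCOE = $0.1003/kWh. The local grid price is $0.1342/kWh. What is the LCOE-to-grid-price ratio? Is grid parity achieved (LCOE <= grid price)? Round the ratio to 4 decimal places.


Compare LCOE to grid price:
  LCOE = $0.1003/kWh, Grid price = $0.1342/kWh
  Ratio = LCOE / grid_price = 0.1003 / 0.1342 = 0.7474
  Grid parity achieved (ratio <= 1)? yes

0.7474


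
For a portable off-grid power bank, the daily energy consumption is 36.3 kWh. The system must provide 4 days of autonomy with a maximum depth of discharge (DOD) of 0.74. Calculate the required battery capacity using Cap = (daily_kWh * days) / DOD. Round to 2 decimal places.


Total energy needed = daily * days = 36.3 * 4 = 145.2 kWh
Account for depth of discharge:
  Cap = total_energy / DOD = 145.2 / 0.74
  Cap = 196.22 kWh

196.22


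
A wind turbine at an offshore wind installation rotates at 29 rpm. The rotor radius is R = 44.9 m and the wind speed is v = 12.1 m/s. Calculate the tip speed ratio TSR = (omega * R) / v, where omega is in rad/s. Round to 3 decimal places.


Convert rotational speed to rad/s:
  omega = 29 * 2 * pi / 60 = 3.0369 rad/s
Compute tip speed:
  v_tip = omega * R = 3.0369 * 44.9 = 136.356 m/s
Tip speed ratio:
  TSR = v_tip / v_wind = 136.356 / 12.1 = 11.269

11.269


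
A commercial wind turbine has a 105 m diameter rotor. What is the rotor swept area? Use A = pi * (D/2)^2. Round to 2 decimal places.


Compute the rotor radius:
  r = D / 2 = 105 / 2 = 52.5 m
Calculate swept area:
  A = pi * r^2 = pi * 52.5^2
  A = 8659.01 m^2

8659.01


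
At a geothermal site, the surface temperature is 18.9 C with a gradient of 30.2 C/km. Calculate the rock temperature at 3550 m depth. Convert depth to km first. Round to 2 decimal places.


Convert depth to km: 3550 / 1000 = 3.55 km
Temperature increase = gradient * depth_km = 30.2 * 3.55 = 107.21 C
Temperature at depth = T_surface + delta_T = 18.9 + 107.21
T = 126.11 C

126.11


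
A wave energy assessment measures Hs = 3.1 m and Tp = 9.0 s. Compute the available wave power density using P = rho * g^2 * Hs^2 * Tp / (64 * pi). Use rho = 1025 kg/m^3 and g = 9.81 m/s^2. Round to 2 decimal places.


Apply wave power formula:
  g^2 = 9.81^2 = 96.2361
  Hs^2 = 3.1^2 = 9.61
  Numerator = rho * g^2 * Hs^2 * Tp = 1025 * 96.2361 * 9.61 * 9.0 = 8531546.8
  Denominator = 64 * pi = 201.0619
  P = 8531546.8 / 201.0619 = 42432.43 W/m

42432.43


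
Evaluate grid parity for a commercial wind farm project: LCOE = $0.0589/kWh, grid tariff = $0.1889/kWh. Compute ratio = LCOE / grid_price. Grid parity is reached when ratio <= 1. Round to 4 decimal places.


Compare LCOE to grid price:
  LCOE = $0.0589/kWh, Grid price = $0.1889/kWh
  Ratio = LCOE / grid_price = 0.0589 / 0.1889 = 0.3118
  Grid parity achieved (ratio <= 1)? yes

0.3118


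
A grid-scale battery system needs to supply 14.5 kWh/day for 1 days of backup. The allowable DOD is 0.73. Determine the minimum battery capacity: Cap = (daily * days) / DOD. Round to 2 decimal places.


Total energy needed = daily * days = 14.5 * 1 = 14.5 kWh
Account for depth of discharge:
  Cap = total_energy / DOD = 14.5 / 0.73
  Cap = 19.86 kWh

19.86


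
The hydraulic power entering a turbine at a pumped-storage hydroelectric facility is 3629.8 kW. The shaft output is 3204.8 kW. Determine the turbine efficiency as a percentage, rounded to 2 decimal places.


Turbine efficiency = (output power / input power) * 100
eta = (3204.8 / 3629.8) * 100
eta = 88.29%

88.29


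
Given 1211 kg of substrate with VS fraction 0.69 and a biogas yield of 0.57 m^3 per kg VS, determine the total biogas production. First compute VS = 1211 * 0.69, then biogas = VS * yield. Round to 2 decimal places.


Compute volatile solids:
  VS = mass * VS_fraction = 1211 * 0.69 = 835.59 kg
Calculate biogas volume:
  Biogas = VS * specific_yield = 835.59 * 0.57
  Biogas = 476.29 m^3

476.29


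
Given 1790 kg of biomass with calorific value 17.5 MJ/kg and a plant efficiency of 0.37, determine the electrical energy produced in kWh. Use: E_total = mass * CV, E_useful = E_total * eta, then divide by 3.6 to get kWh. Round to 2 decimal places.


Total energy = mass * CV = 1790 * 17.5 = 31325.0 MJ
Useful energy = total * eta = 31325.0 * 0.37 = 11590.25 MJ
Convert to kWh: 11590.25 / 3.6
Useful energy = 3219.51 kWh

3219.51


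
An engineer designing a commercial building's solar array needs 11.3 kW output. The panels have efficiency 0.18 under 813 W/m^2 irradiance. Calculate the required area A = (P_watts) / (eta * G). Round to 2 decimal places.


Convert target power to watts: P = 11.3 * 1000 = 11300.0 W
Compute denominator: eta * G = 0.18 * 813 = 146.34
Required area A = P / (eta * G) = 11300.0 / 146.34
A = 77.22 m^2

77.22


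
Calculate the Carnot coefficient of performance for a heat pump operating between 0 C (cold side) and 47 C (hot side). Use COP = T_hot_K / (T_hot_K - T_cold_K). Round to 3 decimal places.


Convert to Kelvin:
  T_hot = 47 + 273.15 = 320.15 K
  T_cold = 0 + 273.15 = 273.15 K
Apply Carnot COP formula:
  COP = T_hot_K / (T_hot_K - T_cold_K) = 320.15 / 47.0
  COP = 6.812

6.812


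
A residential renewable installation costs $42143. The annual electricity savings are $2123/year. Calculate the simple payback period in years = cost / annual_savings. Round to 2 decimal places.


Simple payback period = initial cost / annual savings
Payback = 42143 / 2123
Payback = 19.85 years

19.85


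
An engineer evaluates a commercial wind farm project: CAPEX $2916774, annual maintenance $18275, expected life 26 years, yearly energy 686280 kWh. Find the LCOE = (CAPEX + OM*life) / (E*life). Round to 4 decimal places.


Total cost = CAPEX + OM * lifetime = 2916774 + 18275 * 26 = 2916774 + 475150 = 3391924
Total generation = annual * lifetime = 686280 * 26 = 17843280 kWh
LCOE = 3391924 / 17843280
LCOE = 0.1901 $/kWh

0.1901


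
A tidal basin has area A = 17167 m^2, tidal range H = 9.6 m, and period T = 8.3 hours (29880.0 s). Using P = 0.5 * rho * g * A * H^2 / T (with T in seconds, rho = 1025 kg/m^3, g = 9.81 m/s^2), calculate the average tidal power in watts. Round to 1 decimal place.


Convert period to seconds: T = 8.3 * 3600 = 29880.0 s
H^2 = 9.6^2 = 92.16
P = 0.5 * rho * g * A * H^2 / T
P = 0.5 * 1025 * 9.81 * 17167 * 92.16 / 29880.0
P = 266206.8 W

266206.8


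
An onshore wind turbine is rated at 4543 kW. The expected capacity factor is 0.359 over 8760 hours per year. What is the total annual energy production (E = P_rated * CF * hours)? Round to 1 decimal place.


Annual energy = rated_kW * capacity_factor * hours_per_year
Given: P_rated = 4543 kW, CF = 0.359, hours = 8760
E = 4543 * 0.359 * 8760
E = 14287008.1 kWh

14287008.1


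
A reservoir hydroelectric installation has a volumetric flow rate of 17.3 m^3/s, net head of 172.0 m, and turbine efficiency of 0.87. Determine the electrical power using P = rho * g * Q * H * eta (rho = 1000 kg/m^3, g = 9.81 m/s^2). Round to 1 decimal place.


Apply the hydropower formula P = rho * g * Q * H * eta
rho * g = 1000 * 9.81 = 9810.0
P = 9810.0 * 17.3 * 172.0 * 0.87
P = 25395853.3 W

25395853.3


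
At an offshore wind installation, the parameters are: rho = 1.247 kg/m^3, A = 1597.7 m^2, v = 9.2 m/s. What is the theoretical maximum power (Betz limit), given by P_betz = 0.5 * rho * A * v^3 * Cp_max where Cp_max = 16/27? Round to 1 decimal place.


The Betz coefficient Cp_max = 16/27 = 0.5926
v^3 = 9.2^3 = 778.688
P_betz = 0.5 * rho * A * v^3 * Cp_max
P_betz = 0.5 * 1.247 * 1597.7 * 778.688 * 0.5926
P_betz = 459675.5 W

459675.5


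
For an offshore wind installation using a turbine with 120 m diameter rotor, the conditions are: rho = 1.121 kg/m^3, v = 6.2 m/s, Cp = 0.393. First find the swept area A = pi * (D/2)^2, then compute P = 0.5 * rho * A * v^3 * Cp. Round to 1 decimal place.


Step 1 -- Compute swept area:
  A = pi * (D/2)^2 = pi * (120/2)^2 = 11309.73 m^2
Step 2 -- Apply wind power equation:
  P = 0.5 * rho * A * v^3 * Cp
  v^3 = 6.2^3 = 238.328
  P = 0.5 * 1.121 * 11309.73 * 238.328 * 0.393
  P = 593739.0 W

593739.0
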